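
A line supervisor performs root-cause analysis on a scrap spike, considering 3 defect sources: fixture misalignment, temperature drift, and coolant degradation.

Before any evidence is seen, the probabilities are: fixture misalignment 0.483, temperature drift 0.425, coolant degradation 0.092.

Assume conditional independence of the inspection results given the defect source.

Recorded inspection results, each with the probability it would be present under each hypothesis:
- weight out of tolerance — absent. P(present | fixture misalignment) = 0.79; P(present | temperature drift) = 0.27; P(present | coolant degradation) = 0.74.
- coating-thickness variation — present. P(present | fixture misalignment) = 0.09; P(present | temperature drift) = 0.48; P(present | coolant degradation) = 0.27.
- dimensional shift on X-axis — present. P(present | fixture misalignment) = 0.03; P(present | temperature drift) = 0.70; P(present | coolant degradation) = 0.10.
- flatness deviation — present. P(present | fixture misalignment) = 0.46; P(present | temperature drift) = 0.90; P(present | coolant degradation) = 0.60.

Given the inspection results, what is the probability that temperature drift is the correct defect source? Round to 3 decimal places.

0.995

For each hypothesis, the unnormalized posterior weight is prior × product of the inspection result likelihoods (using 1 − P(present | H) for each absent inspection result):
  fixture misalignment: 0.483 × (1 − 0.79) × 0.09 × 0.03 × 0.46 = 0.00012598
  temperature drift: 0.425 × (1 − 0.27) × 0.48 × 0.70 × 0.90 = 0.09382
  coolant degradation: 0.092 × (1 − 0.74) × 0.27 × 0.10 × 0.60 = 0.0003875
Marginal likelihood of the evidence = 0.094333.
P(temperature drift | evidence) = 0.09382 / 0.094333 ≈ 0.995.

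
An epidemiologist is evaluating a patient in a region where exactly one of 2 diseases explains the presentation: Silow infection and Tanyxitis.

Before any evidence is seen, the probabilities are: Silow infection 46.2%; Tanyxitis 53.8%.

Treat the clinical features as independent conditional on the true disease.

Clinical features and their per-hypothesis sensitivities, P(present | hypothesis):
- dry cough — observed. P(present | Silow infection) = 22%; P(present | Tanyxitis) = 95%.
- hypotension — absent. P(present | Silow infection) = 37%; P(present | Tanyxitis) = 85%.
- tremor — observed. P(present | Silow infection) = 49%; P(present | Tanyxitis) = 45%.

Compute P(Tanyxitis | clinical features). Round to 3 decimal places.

For each hypothesis, the unnormalized posterior weight is prior × product of the clinical feature likelihoods (using 1 − P(present | H) for each absent clinical feature):
  Silow infection: 0.462 × 0.22 × (1 − 0.37) × 0.49 = 0.031376
  Tanyxitis: 0.538 × 0.95 × (1 − 0.85) × 0.45 = 0.034499
Marginal likelihood of the evidence = 0.065876.
P(Tanyxitis | evidence) = 0.034499 / 0.065876 ≈ 0.524.

0.524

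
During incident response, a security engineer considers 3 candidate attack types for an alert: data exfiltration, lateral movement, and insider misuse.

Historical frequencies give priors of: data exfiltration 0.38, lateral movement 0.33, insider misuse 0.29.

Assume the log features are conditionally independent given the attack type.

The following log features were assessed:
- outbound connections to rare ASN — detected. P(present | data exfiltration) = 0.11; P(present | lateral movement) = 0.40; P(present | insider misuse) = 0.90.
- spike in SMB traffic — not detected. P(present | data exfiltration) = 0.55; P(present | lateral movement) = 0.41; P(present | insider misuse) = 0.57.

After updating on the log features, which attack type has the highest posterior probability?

For each hypothesis, the unnormalized posterior weight is prior × product of the log feature likelihoods (using 1 − P(present | H) for each absent log feature):
  data exfiltration: 0.38 × 0.11 × (1 − 0.55) = 0.01881
  lateral movement: 0.33 × 0.40 × (1 − 0.41) = 0.07788
  insider misuse: 0.29 × 0.90 × (1 − 0.57) = 0.11223
Marginal likelihood of the evidence = 0.20892.
P(data exfiltration | evidence) ≈ 0.01881 / 0.20892 ≈ 0.090
P(lateral movement | evidence) ≈ 0.07788 / 0.20892 ≈ 0.373
P(insider misuse | evidence) ≈ 0.11223 / 0.20892 ≈ 0.537
The largest is 0.537, so insider misuse is most probable.

insider misuse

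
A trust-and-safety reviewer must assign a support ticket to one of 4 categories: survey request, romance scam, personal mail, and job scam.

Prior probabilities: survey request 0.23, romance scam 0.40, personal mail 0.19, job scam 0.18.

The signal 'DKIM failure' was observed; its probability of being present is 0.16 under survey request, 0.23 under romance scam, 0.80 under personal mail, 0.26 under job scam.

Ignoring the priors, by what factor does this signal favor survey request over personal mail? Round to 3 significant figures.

0.200

Likelihood of this signal under each hypothesis:
  survey request: 0.16
  personal mail: 0.8
Bayes factor = 0.16 / 0.8 ≈ 0.200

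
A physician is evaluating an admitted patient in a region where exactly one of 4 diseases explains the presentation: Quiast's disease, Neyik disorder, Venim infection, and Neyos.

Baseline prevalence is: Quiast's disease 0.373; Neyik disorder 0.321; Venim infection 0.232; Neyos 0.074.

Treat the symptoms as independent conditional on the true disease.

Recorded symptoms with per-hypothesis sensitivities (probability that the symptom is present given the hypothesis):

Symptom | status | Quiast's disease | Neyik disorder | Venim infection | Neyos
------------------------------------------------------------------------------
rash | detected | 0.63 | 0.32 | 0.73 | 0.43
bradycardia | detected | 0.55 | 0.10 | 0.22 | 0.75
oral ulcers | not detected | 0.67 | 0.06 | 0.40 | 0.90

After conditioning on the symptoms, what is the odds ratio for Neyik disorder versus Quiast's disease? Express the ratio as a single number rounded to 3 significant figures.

Unnormalized posterior weight (prior times the symptom likelihoods) for each of the two hypotheses (using 1 − P(present | H) for each absent symptom):
  Neyik disorder: 0.321 × 0.32 × 0.10 × (1 − 0.06) = 0.0096557
  Quiast's disease: 0.373 × 0.63 × 0.55 × (1 − 0.67) = 0.042651
Odds(Neyik disorder : Quiast's disease) = 0.0096557 / 0.042651 ≈ 0.226.

0.226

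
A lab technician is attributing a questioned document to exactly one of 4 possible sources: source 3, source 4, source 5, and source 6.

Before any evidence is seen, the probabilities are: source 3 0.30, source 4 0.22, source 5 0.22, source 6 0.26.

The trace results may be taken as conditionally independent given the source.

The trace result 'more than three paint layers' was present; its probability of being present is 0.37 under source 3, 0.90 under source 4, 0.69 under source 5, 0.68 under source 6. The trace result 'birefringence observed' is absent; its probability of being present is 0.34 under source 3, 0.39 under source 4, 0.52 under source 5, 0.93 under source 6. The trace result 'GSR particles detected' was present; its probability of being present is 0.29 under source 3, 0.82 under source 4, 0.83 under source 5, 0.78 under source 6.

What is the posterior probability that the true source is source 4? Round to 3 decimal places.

By Bayes' rule with conditional independence, the unnormalized weight for each hypothesis is prior × ∏ likelihoods (using 1 − P(present | H) for each absent trace result):
  source 3: 0.30 × 0.37 × (1 − 0.34) × 0.29 = 0.021245
  source 4: 0.22 × 0.90 × (1 − 0.39) × 0.82 = 0.09904
  source 5: 0.22 × 0.69 × (1 − 0.52) × 0.83 = 0.060477
  source 6: 0.26 × 0.68 × (1 − 0.93) × 0.78 = 0.0096533
The unnormalized weights sum to 0.19042.
P(source 4 | evidence) = 0.09904 / 0.19042 ≈ 0.520.

0.520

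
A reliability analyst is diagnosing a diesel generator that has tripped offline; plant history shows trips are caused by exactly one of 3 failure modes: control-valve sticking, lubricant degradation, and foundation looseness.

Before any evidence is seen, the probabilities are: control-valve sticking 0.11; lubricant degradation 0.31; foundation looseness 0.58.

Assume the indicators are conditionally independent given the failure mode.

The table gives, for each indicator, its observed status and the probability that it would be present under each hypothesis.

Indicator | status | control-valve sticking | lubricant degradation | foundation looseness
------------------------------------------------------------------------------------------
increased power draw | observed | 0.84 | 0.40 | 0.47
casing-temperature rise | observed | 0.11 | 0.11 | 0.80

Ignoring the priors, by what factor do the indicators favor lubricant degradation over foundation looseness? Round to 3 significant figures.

Take the product of per-indicator likelihoods under each hypothesis, then divide.
  lubricant degradation: 0.40 × 0.11 = 0.044
  foundation looseness: 0.47 × 0.80 = 0.376
Bayes factor = 0.044 / 0.376 ≈ 0.117

0.117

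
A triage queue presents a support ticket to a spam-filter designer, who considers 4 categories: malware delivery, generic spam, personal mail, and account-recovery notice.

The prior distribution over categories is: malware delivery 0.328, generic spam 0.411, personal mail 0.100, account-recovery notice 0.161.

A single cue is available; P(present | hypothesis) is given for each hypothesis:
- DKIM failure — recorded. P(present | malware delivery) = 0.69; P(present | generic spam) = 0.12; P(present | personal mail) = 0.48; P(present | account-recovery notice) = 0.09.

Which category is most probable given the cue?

malware delivery

By Bayes' rule, the unnormalized weight for each hypothesis is prior × likelihood:
  malware delivery: 0.328 × 0.69 = 0.22632
  generic spam: 0.411 × 0.12 = 0.04932
  personal mail: 0.100 × 0.48 = 0.048
  account-recovery notice: 0.161 × 0.09 = 0.01449
The unnormalized weights sum to 0.33813.
P(malware delivery | evidence) ≈ 0.22632 / 0.33813 ≈ 0.669
P(generic spam | evidence) ≈ 0.04932 / 0.33813 ≈ 0.146
P(personal mail | evidence) ≈ 0.048 / 0.33813 ≈ 0.142
P(account-recovery notice | evidence) ≈ 0.01449 / 0.33813 ≈ 0.043
The largest is 0.669, so malware delivery is most probable.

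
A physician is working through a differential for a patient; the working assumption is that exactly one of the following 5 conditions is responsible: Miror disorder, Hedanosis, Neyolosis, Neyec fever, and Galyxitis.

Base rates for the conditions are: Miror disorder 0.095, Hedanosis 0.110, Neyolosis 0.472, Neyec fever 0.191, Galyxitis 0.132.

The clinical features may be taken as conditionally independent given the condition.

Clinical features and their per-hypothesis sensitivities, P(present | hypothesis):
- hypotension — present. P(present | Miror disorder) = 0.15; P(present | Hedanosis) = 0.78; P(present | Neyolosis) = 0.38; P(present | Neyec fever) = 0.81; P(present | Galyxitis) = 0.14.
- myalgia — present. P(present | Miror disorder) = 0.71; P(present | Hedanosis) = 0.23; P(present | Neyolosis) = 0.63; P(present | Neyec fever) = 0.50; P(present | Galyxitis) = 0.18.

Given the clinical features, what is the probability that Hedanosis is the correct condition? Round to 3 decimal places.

For each hypothesis, the unnormalized posterior weight is prior × product of the clinical feature likelihoods:
  Miror disorder: 0.095 × 0.15 × 0.71 = 0.010117
  Hedanosis: 0.110 × 0.78 × 0.23 = 0.019734
  Neyolosis: 0.472 × 0.38 × 0.63 = 0.113
  Neyec fever: 0.191 × 0.81 × 0.50 = 0.077355
  Galyxitis: 0.132 × 0.14 × 0.18 = 0.0033264
The unnormalized weights sum to 0.22353.
P(Hedanosis | evidence) = 0.019734 / 0.22353 ≈ 0.088.

0.088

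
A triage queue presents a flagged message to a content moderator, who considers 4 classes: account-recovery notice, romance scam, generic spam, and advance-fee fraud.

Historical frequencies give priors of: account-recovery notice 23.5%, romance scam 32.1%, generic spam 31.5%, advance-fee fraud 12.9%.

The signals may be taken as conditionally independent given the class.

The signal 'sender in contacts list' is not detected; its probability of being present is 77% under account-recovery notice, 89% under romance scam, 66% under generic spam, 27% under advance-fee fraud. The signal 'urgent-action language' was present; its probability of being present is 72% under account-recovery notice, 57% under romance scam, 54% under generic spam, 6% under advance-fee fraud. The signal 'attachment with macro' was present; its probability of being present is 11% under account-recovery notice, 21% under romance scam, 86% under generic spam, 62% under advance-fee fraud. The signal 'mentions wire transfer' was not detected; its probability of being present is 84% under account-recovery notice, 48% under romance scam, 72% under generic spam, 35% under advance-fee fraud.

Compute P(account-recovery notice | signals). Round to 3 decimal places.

0.036

Multiply each prior by the joint likelihood of the signal pattern (using 1 − P(present | H) for each absent signal):
  account-recovery notice: 0.235 × (1 − 0.77) × 0.72 × 0.11 × (1 − 0.84) = 0.00068492
  romance scam: 0.321 × (1 − 0.89) × 0.57 × 0.21 × (1 − 0.48) = 0.0021978
  generic spam: 0.315 × (1 − 0.66) × 0.54 × 0.86 × (1 − 0.72) = 0.013926
  advance-fee fraud: 0.129 × (1 − 0.27) × 0.06 × 0.62 × (1 − 0.35) = 0.002277
Marginal likelihood of the evidence = 0.019086.
P(account-recovery notice | evidence) = 0.00068492 / 0.019086 ≈ 0.036.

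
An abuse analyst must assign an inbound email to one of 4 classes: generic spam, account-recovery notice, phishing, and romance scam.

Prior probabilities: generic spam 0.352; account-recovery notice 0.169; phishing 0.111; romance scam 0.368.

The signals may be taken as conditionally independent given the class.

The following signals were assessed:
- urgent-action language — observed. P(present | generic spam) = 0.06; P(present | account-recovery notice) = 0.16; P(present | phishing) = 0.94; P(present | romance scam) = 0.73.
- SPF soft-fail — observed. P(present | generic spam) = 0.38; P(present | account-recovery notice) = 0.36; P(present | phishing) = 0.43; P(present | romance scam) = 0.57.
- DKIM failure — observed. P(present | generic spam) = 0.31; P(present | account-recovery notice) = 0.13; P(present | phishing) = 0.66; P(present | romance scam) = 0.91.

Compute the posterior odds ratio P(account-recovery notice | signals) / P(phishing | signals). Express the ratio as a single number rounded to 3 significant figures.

Posterior odds equal prior odds times the likelihood ratio; only the two competing hypotheses matter.
  account-recovery notice: 0.169 × 0.16 × 0.36 × 0.13 = 0.0012655
  phishing: 0.111 × 0.94 × 0.43 × 0.66 = 0.029612
Odds(account-recovery notice : phishing) = 0.0012655 / 0.029612 ≈ 0.0427.

0.0427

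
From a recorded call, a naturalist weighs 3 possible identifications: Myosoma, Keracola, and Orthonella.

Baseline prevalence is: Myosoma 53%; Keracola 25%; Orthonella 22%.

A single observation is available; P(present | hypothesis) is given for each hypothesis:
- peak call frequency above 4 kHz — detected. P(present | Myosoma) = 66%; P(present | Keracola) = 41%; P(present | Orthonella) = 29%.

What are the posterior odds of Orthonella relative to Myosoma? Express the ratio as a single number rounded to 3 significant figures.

Unnormalized posterior weight (prior times the observation likelihood) for each of the two hypotheses:
  Orthonella: 0.22 × 0.29 = 0.0638
  Myosoma: 0.53 × 0.66 = 0.3498
Posterior odds = 0.0638 / 0.3498 ≈ 0.182.

0.182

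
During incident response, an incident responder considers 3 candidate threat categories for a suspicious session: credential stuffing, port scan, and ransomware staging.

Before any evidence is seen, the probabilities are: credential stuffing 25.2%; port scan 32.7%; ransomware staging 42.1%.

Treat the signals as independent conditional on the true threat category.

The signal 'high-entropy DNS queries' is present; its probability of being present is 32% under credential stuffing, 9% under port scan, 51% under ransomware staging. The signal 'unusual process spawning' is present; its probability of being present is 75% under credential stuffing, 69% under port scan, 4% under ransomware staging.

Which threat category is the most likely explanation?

For each hypothesis, the unnormalized posterior weight is prior × product of the signal likelihoods:
  credential stuffing: 0.252 × 0.32 × 0.75 = 0.06048
  port scan: 0.327 × 0.09 × 0.69 = 0.020307
  ransomware staging: 0.421 × 0.51 × 0.04 = 0.0085884
Marginal likelihood of the evidence = 0.089375.
P(credential stuffing | evidence) ≈ 0.06048 / 0.089375 ≈ 0.677
P(port scan | evidence) ≈ 0.020307 / 0.089375 ≈ 0.227
P(ransomware staging | evidence) ≈ 0.0085884 / 0.089375 ≈ 0.096
The largest is 0.677, so credential stuffing is most probable.

credential stuffing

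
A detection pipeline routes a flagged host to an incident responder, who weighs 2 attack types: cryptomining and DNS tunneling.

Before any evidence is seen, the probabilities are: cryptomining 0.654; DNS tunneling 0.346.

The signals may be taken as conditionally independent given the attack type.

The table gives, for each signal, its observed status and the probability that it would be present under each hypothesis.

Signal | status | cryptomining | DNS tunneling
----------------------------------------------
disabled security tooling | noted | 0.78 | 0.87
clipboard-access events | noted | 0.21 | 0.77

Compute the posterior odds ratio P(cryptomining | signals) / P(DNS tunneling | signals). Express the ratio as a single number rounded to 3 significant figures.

The normalizing constant cancels in an odds ratio, so compute prior × likelihood for the two hypotheses only:
  cryptomining: 0.654 × 0.78 × 0.21 = 0.10713
  DNS tunneling: 0.346 × 0.87 × 0.77 = 0.23179
Posterior odds = 0.10713 / 0.23179 ≈ 0.462.

0.462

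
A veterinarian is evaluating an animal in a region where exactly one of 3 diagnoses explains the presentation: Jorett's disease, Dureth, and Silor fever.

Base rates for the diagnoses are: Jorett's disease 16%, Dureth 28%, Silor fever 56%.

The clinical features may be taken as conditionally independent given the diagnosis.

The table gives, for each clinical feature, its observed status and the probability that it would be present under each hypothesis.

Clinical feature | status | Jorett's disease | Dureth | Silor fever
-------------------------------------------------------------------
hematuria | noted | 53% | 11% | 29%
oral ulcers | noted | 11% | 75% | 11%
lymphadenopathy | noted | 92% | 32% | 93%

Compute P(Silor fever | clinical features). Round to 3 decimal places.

Multiply each prior by the joint likelihood of the clinical feature pattern:
  Jorett's disease: 0.16 × 0.53 × 0.11 × 0.92 = 0.0085818
  Dureth: 0.28 × 0.11 × 0.75 × 0.32 = 0.007392
  Silor fever: 0.56 × 0.29 × 0.11 × 0.93 = 0.016614
Marginal likelihood of the evidence = 0.032587.
P(Silor fever | evidence) = 0.016614 / 0.032587 ≈ 0.510.

0.510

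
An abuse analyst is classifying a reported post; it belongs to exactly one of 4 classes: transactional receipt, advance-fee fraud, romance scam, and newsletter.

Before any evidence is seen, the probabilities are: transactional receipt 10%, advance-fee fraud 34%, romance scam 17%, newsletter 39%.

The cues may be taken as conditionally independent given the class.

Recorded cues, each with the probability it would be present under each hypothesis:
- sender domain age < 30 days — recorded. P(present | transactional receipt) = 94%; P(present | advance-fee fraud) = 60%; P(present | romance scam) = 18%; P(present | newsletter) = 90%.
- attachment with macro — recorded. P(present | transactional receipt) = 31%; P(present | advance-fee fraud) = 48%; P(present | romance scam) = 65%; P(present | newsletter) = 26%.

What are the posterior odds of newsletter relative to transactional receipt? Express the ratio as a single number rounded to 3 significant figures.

Unnormalized posterior weight (prior times the cue likelihoods) for each of the two hypotheses:
  newsletter: 0.39 × 0.90 × 0.26 = 0.09126
  transactional receipt: 0.10 × 0.94 × 0.31 = 0.02914
Posterior odds = 0.09126 / 0.02914 ≈ 3.13.

3.13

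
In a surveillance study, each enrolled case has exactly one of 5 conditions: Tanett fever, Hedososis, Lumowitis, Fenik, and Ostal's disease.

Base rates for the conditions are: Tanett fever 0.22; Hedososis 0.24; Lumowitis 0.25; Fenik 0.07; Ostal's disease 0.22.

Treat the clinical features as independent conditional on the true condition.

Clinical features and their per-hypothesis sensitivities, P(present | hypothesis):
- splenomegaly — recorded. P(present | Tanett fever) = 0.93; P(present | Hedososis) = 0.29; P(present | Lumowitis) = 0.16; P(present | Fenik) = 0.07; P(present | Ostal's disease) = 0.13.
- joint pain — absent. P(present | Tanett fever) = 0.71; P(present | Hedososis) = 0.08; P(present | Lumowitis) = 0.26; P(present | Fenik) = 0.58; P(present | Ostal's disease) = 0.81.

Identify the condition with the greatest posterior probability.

Hedososis

For each hypothesis, the unnormalized posterior weight is prior × product of the clinical feature likelihoods (using 1 − P(present | H) for each absent clinical feature):
  Tanett fever: 0.22 × 0.93 × (1 − 0.71) = 0.059334
  Hedososis: 0.24 × 0.29 × (1 − 0.08) = 0.064032
  Lumowitis: 0.25 × 0.16 × (1 − 0.26) = 0.0296
  Fenik: 0.07 × 0.07 × (1 − 0.58) = 0.002058
  Ostal's disease: 0.22 × 0.13 × (1 − 0.81) = 0.005434
Marginal likelihood of the evidence = 0.16046.
P(Tanett fever | evidence) ≈ 0.059334 / 0.16046 ≈ 0.370
P(Hedososis | evidence) ≈ 0.064032 / 0.16046 ≈ 0.399
P(Lumowitis | evidence) ≈ 0.0296 / 0.16046 ≈ 0.184
P(Fenik | evidence) ≈ 0.002058 / 0.16046 ≈ 0.013
P(Ostal's disease | evidence) ≈ 0.005434 / 0.16046 ≈ 0.034
The largest is 0.399, so Hedososis is most probable.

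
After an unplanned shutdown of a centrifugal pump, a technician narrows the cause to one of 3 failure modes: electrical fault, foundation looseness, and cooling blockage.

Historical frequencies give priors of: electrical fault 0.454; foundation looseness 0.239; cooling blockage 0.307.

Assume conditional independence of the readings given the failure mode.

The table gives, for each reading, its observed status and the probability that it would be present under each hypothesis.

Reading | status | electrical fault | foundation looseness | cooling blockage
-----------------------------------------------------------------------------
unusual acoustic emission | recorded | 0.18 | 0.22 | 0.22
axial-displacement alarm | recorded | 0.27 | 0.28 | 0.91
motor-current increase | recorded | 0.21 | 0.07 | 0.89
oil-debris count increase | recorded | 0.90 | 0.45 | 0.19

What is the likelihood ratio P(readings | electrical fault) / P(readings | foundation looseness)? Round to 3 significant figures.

4.73

Joint likelihood of the reading pattern under each hypothesis:
  electrical fault: 0.18 × 0.27 × 0.21 × 0.90 = 0.0091854
  foundation looseness: 0.22 × 0.28 × 0.07 × 0.45 = 0.0019404
Bayes factor = 0.0091854 / 0.0019404 ≈ 4.73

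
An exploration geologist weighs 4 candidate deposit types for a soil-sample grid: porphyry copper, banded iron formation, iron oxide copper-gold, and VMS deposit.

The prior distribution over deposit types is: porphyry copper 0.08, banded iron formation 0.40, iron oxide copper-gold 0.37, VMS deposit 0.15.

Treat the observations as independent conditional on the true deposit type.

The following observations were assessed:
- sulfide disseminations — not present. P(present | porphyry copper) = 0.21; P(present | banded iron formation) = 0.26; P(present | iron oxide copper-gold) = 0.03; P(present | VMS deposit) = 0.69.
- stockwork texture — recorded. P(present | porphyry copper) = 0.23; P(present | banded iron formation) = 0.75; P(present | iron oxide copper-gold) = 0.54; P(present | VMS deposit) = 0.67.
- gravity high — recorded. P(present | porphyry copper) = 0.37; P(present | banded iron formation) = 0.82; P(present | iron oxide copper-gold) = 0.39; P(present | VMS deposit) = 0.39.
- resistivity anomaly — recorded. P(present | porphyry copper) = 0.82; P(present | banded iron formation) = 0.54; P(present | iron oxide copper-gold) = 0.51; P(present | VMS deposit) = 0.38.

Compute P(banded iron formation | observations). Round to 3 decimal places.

0.674

Multiply each prior by the joint likelihood of the evidence pattern (using 1 − P(present | H) for each absent observation):
  porphyry copper: 0.08 × (1 − 0.21) × 0.23 × 0.37 × 0.82 = 0.0044102
  banded iron formation: 0.40 × (1 − 0.26) × 0.75 × 0.82 × 0.54 = 0.098302
  iron oxide copper-gold: 0.37 × (1 − 0.03) × 0.54 × 0.39 × 0.51 = 0.038548
  VMS deposit: 0.15 × (1 − 0.69) × 0.67 × 0.39 × 0.38 = 0.0046172
Normalizing constant Z = 0.0044102 + 0.098302 + 0.038548 + 0.0046172 = 0.14588.
P(banded iron formation | evidence) = 0.098302 / 0.14588 ≈ 0.674.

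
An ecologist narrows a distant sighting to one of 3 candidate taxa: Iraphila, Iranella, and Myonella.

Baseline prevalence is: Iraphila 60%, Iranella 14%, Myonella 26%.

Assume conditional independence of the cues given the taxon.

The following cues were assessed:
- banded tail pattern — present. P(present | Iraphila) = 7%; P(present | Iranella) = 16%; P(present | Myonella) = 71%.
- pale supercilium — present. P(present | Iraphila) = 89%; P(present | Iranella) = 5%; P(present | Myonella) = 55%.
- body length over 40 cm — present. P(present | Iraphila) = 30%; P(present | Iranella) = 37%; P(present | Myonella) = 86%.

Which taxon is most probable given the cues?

By Bayes' rule with conditional independence, the unnormalized weight for each hypothesis is prior × ∏ likelihoods:
  Iraphila: 0.60 × 0.07 × 0.89 × 0.30 = 0.011214
  Iranella: 0.14 × 0.16 × 0.05 × 0.37 = 0.0004144
  Myonella: 0.26 × 0.71 × 0.55 × 0.86 = 0.087316
Marginal likelihood of the evidence = 0.098944.
P(Iraphila | evidence) ≈ 0.011214 / 0.098944 ≈ 0.113
P(Iranella | evidence) ≈ 0.0004144 / 0.098944 ≈ 0.004
P(Myonella | evidence) ≈ 0.087316 / 0.098944 ≈ 0.882
The largest is 0.882, so Myonella is most probable.

Myonella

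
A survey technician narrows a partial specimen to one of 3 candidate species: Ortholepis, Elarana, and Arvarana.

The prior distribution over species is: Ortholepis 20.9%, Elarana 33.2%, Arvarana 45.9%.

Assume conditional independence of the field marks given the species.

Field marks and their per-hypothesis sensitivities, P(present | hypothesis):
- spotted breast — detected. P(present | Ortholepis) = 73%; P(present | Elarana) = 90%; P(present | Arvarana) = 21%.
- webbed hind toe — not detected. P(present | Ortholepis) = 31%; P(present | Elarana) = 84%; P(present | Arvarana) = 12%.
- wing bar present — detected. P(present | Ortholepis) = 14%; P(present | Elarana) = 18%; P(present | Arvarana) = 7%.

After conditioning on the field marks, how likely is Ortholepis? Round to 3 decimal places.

Multiply each prior by the joint likelihood of the field mark pattern (using 1 − P(present | H) for each absent field mark):
  Ortholepis: 0.209 × 0.73 × (1 − 0.31) × 0.14 = 0.014738
  Elarana: 0.332 × 0.90 × (1 − 0.84) × 0.18 = 0.0086054
  Arvarana: 0.459 × 0.21 × (1 − 0.12) × 0.07 = 0.0059376
Marginal likelihood of the evidence = 0.029281.
P(Ortholepis | evidence) = 0.014738 / 0.029281 ≈ 0.503.

0.503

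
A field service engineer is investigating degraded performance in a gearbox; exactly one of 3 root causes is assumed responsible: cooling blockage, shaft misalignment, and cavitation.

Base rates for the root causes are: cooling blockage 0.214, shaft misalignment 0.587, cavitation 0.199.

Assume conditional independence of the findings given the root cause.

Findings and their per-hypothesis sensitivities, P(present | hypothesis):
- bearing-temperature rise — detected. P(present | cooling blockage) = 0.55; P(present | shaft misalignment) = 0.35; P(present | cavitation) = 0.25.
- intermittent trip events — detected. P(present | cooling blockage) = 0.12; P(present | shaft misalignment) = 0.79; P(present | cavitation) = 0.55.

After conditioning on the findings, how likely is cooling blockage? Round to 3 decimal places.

By Bayes' rule with conditional independence, the unnormalized weight for each hypothesis is prior × ∏ likelihoods:
  cooling blockage: 0.214 × 0.55 × 0.12 = 0.014124
  shaft misalignment: 0.587 × 0.35 × 0.79 = 0.16231
  cavitation: 0.199 × 0.25 × 0.55 = 0.027363
Marginal likelihood of the evidence = 0.20379.
P(cooling blockage | evidence) = 0.014124 / 0.20379 ≈ 0.069.

0.069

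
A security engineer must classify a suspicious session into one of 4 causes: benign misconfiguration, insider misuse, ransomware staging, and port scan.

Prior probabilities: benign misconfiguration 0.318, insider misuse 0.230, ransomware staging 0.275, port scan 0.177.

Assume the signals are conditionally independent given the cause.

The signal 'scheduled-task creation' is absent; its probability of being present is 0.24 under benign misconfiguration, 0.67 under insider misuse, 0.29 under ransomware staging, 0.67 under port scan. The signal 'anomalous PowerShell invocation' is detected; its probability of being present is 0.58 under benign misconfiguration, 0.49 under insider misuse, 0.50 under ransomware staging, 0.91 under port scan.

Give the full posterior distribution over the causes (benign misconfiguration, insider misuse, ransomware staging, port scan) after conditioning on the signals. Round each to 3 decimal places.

For each hypothesis, the unnormalized posterior weight is prior × product of the signal likelihoods (using 1 − P(present | H) for each absent signal):
  benign misconfiguration: 0.318 × (1 − 0.24) × 0.58 = 0.14017
  insider misuse: 0.230 × (1 − 0.67) × 0.49 = 0.037191
  ransomware staging: 0.275 × (1 − 0.29) × 0.50 = 0.097625
  port scan: 0.177 × (1 − 0.67) × 0.91 = 0.053153
Marginal likelihood of the evidence = 0.32814.
P(benign misconfiguration | evidence) = 0.14017 / 0.32814 ≈ 0.427
P(insider misuse | evidence) = 0.037191 / 0.32814 ≈ 0.113
P(ransomware staging | evidence) = 0.097625 / 0.32814 ≈ 0.298
P(port scan | evidence) = 0.053153 / 0.32814 ≈ 0.162

0.427, 0.113, 0.298, 0.162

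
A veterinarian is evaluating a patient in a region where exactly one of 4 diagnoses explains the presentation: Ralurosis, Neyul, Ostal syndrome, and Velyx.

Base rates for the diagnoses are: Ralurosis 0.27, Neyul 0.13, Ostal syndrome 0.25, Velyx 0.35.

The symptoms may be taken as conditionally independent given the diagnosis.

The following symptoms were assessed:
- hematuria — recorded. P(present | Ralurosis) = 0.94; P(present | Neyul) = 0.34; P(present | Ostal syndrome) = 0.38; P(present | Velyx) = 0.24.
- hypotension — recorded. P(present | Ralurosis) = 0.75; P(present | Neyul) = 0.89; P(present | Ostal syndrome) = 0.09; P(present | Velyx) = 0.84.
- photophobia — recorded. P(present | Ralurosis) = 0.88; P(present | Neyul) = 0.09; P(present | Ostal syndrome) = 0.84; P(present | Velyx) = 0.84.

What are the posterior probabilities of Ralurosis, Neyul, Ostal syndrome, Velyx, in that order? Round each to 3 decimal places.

0.705, 0.015, 0.030, 0.250

For each hypothesis, the unnormalized posterior weight is prior × product of the symptom likelihoods:
  Ralurosis: 0.27 × 0.94 × 0.75 × 0.88 = 0.16751
  Neyul: 0.13 × 0.34 × 0.89 × 0.09 = 0.0035404
  Ostal syndrome: 0.25 × 0.38 × 0.09 × 0.84 = 0.007182
  Velyx: 0.35 × 0.24 × 0.84 × 0.84 = 0.05927
Marginal likelihood of the evidence = 0.2375.
P(Ralurosis | evidence) = 0.16751 / 0.2375 ≈ 0.705
P(Neyul | evidence) = 0.0035404 / 0.2375 ≈ 0.015
P(Ostal syndrome | evidence) = 0.007182 / 0.2375 ≈ 0.030
P(Velyx | evidence) = 0.05927 / 0.2375 ≈ 0.250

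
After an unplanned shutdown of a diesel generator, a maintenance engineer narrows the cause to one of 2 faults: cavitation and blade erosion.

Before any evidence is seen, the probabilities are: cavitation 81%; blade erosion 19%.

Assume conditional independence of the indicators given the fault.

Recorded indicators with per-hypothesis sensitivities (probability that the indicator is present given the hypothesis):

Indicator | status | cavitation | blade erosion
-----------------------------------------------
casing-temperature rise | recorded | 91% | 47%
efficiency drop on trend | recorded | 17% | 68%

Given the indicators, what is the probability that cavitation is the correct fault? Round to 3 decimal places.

For each hypothesis, the unnormalized posterior weight is prior × product of the indicator likelihoods:
  cavitation: 0.81 × 0.91 × 0.17 = 0.12531
  blade erosion: 0.19 × 0.47 × 0.68 = 0.060724
Normalizing constant Z = 0.12531 + 0.060724 = 0.18603.
P(cavitation | evidence) = 0.12531 / 0.18603 ≈ 0.674.

0.674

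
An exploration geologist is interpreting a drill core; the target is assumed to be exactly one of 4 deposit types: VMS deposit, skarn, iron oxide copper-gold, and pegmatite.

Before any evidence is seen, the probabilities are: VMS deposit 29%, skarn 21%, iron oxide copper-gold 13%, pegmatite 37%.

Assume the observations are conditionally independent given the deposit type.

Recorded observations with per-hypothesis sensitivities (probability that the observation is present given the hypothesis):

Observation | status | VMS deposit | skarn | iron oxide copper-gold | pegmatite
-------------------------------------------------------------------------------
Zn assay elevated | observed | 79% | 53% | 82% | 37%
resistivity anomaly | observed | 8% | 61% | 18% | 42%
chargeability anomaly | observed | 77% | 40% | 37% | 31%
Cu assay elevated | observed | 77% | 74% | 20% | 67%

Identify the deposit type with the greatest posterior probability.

Multiply each prior by the joint likelihood of the evidence pattern:
  VMS deposit: 0.29 × 0.79 × 0.08 × 0.77 × 0.77 = 0.010867
  skarn: 0.21 × 0.53 × 0.61 × 0.40 × 0.74 = 0.020096
  iron oxide copper-gold: 0.13 × 0.82 × 0.18 × 0.37 × 0.20 = 0.0014199
  pegmatite: 0.37 × 0.37 × 0.42 × 0.31 × 0.67 = 0.011942
Normalizing constant Z = 0.010867 + 0.020096 + 0.0014199 + 0.011942 = 0.044325.
P(VMS deposit | evidence) ≈ 0.010867 / 0.044325 ≈ 0.245
P(skarn | evidence) ≈ 0.020096 / 0.044325 ≈ 0.453
P(iron oxide copper-gold | evidence) ≈ 0.0014199 / 0.044325 ≈ 0.032
P(pegmatite | evidence) ≈ 0.011942 / 0.044325 ≈ 0.269
The largest is 0.453, so skarn is most probable.

skarn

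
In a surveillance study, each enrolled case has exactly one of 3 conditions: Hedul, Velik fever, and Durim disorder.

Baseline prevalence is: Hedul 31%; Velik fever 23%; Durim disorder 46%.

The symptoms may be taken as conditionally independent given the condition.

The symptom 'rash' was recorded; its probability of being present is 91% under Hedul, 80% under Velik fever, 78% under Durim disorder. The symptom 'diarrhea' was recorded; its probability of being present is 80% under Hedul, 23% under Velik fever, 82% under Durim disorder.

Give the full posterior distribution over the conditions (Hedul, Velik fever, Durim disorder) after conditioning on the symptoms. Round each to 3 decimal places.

0.401, 0.075, 0.523

Multiply each prior by the joint likelihood of the symptom pattern:
  Hedul: 0.31 × 0.91 × 0.80 = 0.22568
  Velik fever: 0.23 × 0.80 × 0.23 = 0.04232
  Durim disorder: 0.46 × 0.78 × 0.82 = 0.29422
Normalizing constant Z = 0.22568 + 0.04232 + 0.29422 = 0.56222.
P(Hedul | evidence) = 0.22568 / 0.56222 ≈ 0.401
P(Velik fever | evidence) = 0.04232 / 0.56222 ≈ 0.075
P(Durim disorder | evidence) = 0.29422 / 0.56222 ≈ 0.523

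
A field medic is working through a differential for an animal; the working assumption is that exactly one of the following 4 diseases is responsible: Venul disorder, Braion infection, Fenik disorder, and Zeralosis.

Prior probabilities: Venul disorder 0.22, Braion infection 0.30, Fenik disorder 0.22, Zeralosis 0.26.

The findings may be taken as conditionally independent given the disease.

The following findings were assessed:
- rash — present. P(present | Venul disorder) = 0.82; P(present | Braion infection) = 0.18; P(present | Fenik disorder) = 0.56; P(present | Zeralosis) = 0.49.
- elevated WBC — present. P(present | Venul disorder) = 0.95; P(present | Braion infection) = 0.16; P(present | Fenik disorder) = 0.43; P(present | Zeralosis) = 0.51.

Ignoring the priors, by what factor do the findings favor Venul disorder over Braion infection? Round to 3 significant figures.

27.0

The Bayes factor is the ratio of the joint likelihoods of the evidence pattern under the two hypotheses.
  Venul disorder: 0.82 × 0.95 = 0.779
  Braion infection: 0.18 × 0.16 = 0.0288
Bayes factor = 0.779 / 0.0288 ≈ 27.0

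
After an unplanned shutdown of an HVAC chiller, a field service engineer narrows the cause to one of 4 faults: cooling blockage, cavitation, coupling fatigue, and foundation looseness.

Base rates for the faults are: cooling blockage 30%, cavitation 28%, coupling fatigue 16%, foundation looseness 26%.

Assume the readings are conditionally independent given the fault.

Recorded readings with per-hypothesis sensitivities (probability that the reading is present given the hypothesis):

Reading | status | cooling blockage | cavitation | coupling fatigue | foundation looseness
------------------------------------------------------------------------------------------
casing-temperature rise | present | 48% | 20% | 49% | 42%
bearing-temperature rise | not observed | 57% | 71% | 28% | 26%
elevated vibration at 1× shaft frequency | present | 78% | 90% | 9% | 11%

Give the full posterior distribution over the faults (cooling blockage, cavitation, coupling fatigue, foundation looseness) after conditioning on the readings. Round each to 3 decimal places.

Multiply each prior by the joint likelihood of the reading pattern (using 1 − P(present | H) for each absent reading):
  cooling blockage: 0.30 × 0.48 × (1 − 0.57) × 0.78 = 0.048298
  cavitation: 0.28 × 0.20 × (1 − 0.71) × 0.90 = 0.014616
  coupling fatigue: 0.16 × 0.49 × (1 − 0.28) × 0.09 = 0.0050803
  foundation looseness: 0.26 × 0.42 × (1 − 0.26) × 0.11 = 0.0088889
Marginal likelihood of the evidence = 0.076883.
P(cooling blockage | evidence) = 0.048298 / 0.076883 ≈ 0.628
P(cavitation | evidence) = 0.014616 / 0.076883 ≈ 0.190
P(coupling fatigue | evidence) = 0.0050803 / 0.076883 ≈ 0.066
P(foundation looseness | evidence) = 0.0088889 / 0.076883 ≈ 0.116

0.628, 0.190, 0.066, 0.116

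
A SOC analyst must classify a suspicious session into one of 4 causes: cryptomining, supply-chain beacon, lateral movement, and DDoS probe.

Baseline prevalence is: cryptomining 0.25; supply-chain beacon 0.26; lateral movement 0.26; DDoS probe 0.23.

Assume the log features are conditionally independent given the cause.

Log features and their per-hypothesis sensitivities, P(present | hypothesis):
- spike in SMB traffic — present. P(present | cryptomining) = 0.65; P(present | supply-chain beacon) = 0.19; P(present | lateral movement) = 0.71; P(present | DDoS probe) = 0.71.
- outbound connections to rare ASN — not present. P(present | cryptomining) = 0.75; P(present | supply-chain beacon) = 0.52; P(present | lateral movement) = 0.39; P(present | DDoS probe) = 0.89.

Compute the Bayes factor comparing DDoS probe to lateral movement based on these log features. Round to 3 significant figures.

0.180

The Bayes factor is the ratio of the joint likelihoods of the log feature pattern under the two hypotheses (using 1 − P(present | H) for each absent log feature).
  DDoS probe: 0.71 × (1 − 0.89) = 0.0781
  lateral movement: 0.71 × (1 − 0.39) = 0.4331
Bayes factor = 0.0781 / 0.4331 ≈ 0.180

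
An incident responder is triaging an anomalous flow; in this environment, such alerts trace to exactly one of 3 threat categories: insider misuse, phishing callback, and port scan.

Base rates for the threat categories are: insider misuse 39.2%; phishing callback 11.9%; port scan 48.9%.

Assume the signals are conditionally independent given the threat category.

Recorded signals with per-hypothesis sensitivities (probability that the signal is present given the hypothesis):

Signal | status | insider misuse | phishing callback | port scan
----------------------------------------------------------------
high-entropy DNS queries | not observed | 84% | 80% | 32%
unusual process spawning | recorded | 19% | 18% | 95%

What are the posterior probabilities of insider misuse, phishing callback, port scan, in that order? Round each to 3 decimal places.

By Bayes' rule with conditional independence, the unnormalized weight for each hypothesis is prior × ∏ likelihoods (using 1 − P(present | H) for each absent signal):
  insider misuse: 0.392 × (1 − 0.84) × 0.19 = 0.011917
  phishing callback: 0.119 × (1 − 0.80) × 0.18 = 0.004284
  port scan: 0.489 × (1 − 0.32) × 0.95 = 0.31589
Normalizing constant Z = 0.011917 + 0.004284 + 0.31589 = 0.33209.
P(insider misuse | evidence) = 0.011917 / 0.33209 ≈ 0.036
P(phishing callback | evidence) = 0.004284 / 0.33209 ≈ 0.013
P(port scan | evidence) = 0.31589 / 0.33209 ≈ 0.951

0.036, 0.013, 0.951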